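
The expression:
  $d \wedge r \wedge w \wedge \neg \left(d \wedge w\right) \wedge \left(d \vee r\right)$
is never true.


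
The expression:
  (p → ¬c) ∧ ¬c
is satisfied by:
  {c: False}


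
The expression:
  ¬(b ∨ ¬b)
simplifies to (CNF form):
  False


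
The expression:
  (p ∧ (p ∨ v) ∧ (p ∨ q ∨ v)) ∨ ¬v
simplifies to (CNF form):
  p ∨ ¬v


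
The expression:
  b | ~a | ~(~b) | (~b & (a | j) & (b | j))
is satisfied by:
  {b: True, j: True, a: False}
  {b: True, j: False, a: False}
  {j: True, b: False, a: False}
  {b: False, j: False, a: False}
  {b: True, a: True, j: True}
  {b: True, a: True, j: False}
  {a: True, j: True, b: False}


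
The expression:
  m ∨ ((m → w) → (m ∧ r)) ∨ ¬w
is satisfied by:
  {m: True, w: False}
  {w: False, m: False}
  {w: True, m: True}


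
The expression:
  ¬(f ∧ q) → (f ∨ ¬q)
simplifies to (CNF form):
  f ∨ ¬q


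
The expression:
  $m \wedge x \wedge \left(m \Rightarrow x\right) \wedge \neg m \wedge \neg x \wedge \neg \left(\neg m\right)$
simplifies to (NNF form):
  $\text{False}$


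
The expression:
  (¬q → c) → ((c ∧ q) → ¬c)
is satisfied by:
  {c: False, q: False}
  {q: True, c: False}
  {c: True, q: False}


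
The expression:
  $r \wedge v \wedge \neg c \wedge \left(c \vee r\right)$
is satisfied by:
  {r: True, v: True, c: False}


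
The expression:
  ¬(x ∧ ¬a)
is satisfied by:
  {a: True, x: False}
  {x: False, a: False}
  {x: True, a: True}


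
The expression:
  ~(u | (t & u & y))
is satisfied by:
  {u: False}


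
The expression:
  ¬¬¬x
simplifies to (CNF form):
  ¬x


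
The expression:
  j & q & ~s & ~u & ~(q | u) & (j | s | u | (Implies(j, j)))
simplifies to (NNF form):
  False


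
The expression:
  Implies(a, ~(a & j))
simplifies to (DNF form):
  ~a | ~j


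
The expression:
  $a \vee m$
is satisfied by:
  {a: True, m: True}
  {a: True, m: False}
  {m: True, a: False}


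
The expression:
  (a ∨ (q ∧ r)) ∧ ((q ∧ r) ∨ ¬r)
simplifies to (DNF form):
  (a ∧ ¬r) ∨ (q ∧ r)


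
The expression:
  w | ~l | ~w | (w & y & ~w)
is always true.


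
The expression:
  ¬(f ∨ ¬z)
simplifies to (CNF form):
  z ∧ ¬f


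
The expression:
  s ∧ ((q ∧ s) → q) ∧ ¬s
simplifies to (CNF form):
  False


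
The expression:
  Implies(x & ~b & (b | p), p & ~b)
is always true.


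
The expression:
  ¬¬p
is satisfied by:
  {p: True}


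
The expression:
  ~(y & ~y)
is always true.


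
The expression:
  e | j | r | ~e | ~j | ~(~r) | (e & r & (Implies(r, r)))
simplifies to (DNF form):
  True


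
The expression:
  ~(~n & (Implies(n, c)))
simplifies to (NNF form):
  n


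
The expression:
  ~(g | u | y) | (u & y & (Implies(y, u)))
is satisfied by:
  {y: True, u: True, g: False}
  {y: True, u: True, g: True}
  {g: False, u: False, y: False}


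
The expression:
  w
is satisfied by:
  {w: True}


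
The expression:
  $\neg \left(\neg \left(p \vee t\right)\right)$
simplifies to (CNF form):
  $p \vee t$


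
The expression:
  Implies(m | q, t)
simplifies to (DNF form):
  t | (~m & ~q)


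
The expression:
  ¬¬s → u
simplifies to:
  u ∨ ¬s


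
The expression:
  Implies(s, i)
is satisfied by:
  {i: True, s: False}
  {s: False, i: False}
  {s: True, i: True}


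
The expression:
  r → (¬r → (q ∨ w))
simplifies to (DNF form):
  True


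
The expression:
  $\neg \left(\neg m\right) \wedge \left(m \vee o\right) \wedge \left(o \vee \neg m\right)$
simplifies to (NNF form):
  $m \wedge o$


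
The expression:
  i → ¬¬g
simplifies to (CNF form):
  g ∨ ¬i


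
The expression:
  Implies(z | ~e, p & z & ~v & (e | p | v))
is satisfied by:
  {p: True, e: True, v: False, z: False}
  {e: True, p: False, v: False, z: False}
  {p: True, v: True, e: True, z: False}
  {v: True, e: True, p: False, z: False}
  {z: True, p: True, e: True, v: False}
  {z: True, p: True, e: False, v: False}


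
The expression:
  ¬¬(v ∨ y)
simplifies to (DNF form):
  v ∨ y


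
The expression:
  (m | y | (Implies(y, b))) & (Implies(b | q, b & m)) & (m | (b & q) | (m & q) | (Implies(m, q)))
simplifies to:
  (b & m) | (~b & ~q)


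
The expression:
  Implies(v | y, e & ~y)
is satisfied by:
  {e: True, y: False, v: False}
  {y: False, v: False, e: False}
  {e: True, v: True, y: False}


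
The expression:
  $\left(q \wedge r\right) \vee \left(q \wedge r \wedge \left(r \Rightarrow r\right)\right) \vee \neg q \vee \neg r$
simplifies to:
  $\text{True}$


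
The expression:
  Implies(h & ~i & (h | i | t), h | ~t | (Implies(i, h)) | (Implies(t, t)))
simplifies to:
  True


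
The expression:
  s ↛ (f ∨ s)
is never true.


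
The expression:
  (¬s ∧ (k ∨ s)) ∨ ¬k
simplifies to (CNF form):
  ¬k ∨ ¬s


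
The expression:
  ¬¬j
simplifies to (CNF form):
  j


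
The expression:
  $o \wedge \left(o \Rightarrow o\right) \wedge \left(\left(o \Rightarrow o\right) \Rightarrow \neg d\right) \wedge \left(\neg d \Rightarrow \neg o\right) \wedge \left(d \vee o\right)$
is never true.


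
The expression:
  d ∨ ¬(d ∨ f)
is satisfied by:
  {d: True, f: False}
  {f: False, d: False}
  {f: True, d: True}


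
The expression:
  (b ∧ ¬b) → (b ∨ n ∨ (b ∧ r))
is always true.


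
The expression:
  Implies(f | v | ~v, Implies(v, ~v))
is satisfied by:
  {v: False}


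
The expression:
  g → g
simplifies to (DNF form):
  True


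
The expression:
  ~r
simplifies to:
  ~r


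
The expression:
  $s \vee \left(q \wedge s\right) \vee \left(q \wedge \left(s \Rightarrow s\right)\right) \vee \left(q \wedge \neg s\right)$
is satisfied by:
  {q: True, s: True}
  {q: True, s: False}
  {s: True, q: False}


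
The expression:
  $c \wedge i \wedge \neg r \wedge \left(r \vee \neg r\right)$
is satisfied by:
  {c: True, i: True, r: False}


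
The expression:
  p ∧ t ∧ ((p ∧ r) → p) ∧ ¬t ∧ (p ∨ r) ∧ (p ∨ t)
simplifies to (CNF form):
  False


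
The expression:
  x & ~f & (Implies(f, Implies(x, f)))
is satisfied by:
  {x: True, f: False}


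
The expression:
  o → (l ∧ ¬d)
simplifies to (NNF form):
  (l ∧ ¬d) ∨ ¬o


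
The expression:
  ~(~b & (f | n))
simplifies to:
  b | (~f & ~n)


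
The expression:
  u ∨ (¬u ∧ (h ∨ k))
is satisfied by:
  {k: True, u: True, h: True}
  {k: True, u: True, h: False}
  {k: True, h: True, u: False}
  {k: True, h: False, u: False}
  {u: True, h: True, k: False}
  {u: True, h: False, k: False}
  {h: True, u: False, k: False}


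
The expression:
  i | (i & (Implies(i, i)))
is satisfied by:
  {i: True}


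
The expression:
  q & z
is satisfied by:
  {z: True, q: True}


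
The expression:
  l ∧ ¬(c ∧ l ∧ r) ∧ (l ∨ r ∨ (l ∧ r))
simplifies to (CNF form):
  l ∧ (¬c ∨ ¬r)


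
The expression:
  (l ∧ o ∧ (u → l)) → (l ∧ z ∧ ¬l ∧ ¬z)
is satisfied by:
  {l: False, o: False}
  {o: True, l: False}
  {l: True, o: False}


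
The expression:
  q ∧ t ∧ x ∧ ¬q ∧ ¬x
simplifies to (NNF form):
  False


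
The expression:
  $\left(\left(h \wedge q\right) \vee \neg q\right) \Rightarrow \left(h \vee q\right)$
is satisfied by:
  {q: True, h: True}
  {q: True, h: False}
  {h: True, q: False}


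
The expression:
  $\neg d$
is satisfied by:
  {d: False}


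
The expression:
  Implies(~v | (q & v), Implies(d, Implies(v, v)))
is always true.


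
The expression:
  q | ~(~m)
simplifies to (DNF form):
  m | q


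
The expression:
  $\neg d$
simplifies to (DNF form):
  $\neg d$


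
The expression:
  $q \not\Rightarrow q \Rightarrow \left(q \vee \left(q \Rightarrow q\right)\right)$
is always true.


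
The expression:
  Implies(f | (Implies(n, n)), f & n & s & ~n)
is never true.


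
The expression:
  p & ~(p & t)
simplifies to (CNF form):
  p & ~t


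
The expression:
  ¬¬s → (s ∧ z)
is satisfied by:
  {z: True, s: False}
  {s: False, z: False}
  {s: True, z: True}


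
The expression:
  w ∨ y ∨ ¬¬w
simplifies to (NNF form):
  w ∨ y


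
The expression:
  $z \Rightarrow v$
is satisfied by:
  {v: True, z: False}
  {z: False, v: False}
  {z: True, v: True}


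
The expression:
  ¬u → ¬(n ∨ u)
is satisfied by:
  {u: True, n: False}
  {n: False, u: False}
  {n: True, u: True}


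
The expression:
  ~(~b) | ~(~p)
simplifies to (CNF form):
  b | p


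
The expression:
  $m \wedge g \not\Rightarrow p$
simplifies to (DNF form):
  $g \wedge m \wedge \neg p$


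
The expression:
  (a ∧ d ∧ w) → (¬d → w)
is always true.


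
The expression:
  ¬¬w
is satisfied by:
  {w: True}


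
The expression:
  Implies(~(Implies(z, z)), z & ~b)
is always true.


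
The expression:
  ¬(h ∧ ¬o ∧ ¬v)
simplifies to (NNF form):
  o ∨ v ∨ ¬h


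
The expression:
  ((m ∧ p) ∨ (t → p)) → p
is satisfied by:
  {t: True, p: True}
  {t: True, p: False}
  {p: True, t: False}


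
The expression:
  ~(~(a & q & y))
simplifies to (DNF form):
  a & q & y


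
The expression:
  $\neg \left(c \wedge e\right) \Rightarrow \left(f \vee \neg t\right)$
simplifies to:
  $f \vee \left(c \wedge e\right) \vee \neg t$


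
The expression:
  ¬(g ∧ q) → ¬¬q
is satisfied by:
  {q: True}


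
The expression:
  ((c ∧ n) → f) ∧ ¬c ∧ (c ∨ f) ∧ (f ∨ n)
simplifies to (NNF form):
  f ∧ ¬c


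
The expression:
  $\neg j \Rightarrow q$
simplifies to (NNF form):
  $j \vee q$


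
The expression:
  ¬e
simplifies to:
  ¬e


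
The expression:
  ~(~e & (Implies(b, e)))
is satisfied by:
  {b: True, e: True}
  {b: True, e: False}
  {e: True, b: False}


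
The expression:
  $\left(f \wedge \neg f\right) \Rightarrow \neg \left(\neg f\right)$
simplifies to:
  $\text{True}$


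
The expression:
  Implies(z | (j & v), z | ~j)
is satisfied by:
  {z: True, v: False, j: False}
  {v: False, j: False, z: False}
  {j: True, z: True, v: False}
  {j: True, v: False, z: False}
  {z: True, v: True, j: False}
  {v: True, z: False, j: False}
  {j: True, v: True, z: True}


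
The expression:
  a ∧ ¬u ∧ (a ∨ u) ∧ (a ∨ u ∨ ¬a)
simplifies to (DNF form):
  a ∧ ¬u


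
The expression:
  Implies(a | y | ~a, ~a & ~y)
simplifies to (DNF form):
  ~a & ~y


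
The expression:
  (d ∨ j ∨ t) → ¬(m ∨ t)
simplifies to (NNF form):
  ¬t ∧ (¬d ∨ ¬m) ∧ (¬j ∨ ¬m)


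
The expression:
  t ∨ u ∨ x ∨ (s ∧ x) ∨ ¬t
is always true.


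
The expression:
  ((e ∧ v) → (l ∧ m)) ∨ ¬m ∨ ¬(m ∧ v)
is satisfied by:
  {l: True, m: False, e: False, v: False}
  {v: False, m: False, l: False, e: False}
  {v: True, l: True, m: False, e: False}
  {v: True, m: False, l: False, e: False}
  {e: True, l: True, v: False, m: False}
  {e: True, v: False, m: False, l: False}
  {e: True, v: True, l: True, m: False}
  {e: True, v: True, m: False, l: False}
  {l: True, m: True, e: False, v: False}
  {m: True, e: False, l: False, v: False}
  {v: True, m: True, l: True, e: False}
  {v: True, m: True, e: False, l: False}
  {l: True, m: True, e: True, v: False}
  {m: True, e: True, v: False, l: False}
  {v: True, m: True, e: True, l: True}


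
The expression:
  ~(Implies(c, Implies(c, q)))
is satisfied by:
  {c: True, q: False}


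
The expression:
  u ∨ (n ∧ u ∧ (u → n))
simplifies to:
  u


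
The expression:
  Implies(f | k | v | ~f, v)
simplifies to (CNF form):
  v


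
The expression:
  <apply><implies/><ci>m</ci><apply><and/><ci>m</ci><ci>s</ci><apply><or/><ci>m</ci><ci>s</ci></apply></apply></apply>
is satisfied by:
  {s: True, m: False}
  {m: False, s: False}
  {m: True, s: True}


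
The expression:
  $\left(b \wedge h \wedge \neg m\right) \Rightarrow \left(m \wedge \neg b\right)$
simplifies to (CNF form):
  $m \vee \neg b \vee \neg h$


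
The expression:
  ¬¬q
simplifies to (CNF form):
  q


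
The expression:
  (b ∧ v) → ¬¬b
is always true.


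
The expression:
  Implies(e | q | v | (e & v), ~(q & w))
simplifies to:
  ~q | ~w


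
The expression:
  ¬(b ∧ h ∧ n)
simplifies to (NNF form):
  ¬b ∨ ¬h ∨ ¬n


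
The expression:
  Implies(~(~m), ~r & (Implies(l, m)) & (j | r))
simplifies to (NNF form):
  ~m | (j & ~r)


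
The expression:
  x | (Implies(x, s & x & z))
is always true.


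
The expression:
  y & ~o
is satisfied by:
  {y: True, o: False}


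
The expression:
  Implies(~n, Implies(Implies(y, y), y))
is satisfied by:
  {n: True, y: True}
  {n: True, y: False}
  {y: True, n: False}


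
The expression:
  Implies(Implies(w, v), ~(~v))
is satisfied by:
  {v: True, w: True}
  {v: True, w: False}
  {w: True, v: False}


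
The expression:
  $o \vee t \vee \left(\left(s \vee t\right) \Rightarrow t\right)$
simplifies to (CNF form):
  $o \vee t \vee \neg s$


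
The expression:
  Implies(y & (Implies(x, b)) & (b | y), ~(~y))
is always true.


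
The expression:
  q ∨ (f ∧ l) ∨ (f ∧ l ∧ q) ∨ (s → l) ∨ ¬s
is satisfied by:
  {q: True, l: True, s: False}
  {q: True, s: False, l: False}
  {l: True, s: False, q: False}
  {l: False, s: False, q: False}
  {q: True, l: True, s: True}
  {q: True, s: True, l: False}
  {l: True, s: True, q: False}


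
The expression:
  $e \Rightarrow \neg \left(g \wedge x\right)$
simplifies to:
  $\neg e \vee \neg g \vee \neg x$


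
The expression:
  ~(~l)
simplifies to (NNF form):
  l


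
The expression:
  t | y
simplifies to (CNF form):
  t | y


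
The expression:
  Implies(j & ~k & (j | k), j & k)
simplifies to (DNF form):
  k | ~j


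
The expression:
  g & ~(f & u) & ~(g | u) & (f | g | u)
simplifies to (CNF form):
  False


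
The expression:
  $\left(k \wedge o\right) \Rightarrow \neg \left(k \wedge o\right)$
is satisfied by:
  {k: False, o: False}
  {o: True, k: False}
  {k: True, o: False}


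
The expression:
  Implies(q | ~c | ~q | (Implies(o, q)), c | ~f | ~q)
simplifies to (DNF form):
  c | ~f | ~q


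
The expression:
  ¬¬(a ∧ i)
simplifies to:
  a ∧ i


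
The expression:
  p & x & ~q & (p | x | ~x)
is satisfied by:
  {p: True, x: True, q: False}


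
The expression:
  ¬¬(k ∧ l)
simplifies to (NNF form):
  k ∧ l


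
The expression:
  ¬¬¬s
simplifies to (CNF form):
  ¬s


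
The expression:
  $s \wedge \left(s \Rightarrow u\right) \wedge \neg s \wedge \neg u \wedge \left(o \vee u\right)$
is never true.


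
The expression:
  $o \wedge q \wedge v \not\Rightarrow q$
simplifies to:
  $\text{False}$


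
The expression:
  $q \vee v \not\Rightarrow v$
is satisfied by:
  {q: True}


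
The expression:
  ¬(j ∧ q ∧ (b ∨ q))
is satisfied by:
  {q: False, j: False}
  {j: True, q: False}
  {q: True, j: False}


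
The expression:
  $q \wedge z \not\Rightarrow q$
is never true.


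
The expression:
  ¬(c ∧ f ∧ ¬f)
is always true.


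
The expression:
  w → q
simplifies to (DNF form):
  q ∨ ¬w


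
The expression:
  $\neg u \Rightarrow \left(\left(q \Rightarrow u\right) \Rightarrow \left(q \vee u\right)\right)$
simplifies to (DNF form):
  $q \vee u$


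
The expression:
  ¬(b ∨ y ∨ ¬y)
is never true.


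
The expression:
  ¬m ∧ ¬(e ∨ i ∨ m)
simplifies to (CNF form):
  ¬e ∧ ¬i ∧ ¬m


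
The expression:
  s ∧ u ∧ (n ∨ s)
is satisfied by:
  {u: True, s: True}


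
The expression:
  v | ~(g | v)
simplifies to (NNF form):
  v | ~g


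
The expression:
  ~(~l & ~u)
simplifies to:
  l | u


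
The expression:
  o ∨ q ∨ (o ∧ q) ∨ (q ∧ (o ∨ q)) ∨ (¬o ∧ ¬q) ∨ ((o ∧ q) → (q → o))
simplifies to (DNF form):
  True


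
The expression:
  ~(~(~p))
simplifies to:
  ~p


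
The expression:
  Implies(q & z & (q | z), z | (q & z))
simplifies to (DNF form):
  True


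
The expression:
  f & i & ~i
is never true.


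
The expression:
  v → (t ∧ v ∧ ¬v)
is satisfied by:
  {v: False}


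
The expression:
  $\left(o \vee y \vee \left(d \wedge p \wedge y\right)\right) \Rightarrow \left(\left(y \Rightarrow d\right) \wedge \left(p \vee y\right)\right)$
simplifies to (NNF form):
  $\left(d \wedge y\right) \vee \left(p \wedge \neg y\right) \vee \left(\neg o \wedge \neg y\right)$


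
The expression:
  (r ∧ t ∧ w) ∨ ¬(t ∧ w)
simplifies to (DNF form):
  r ∨ ¬t ∨ ¬w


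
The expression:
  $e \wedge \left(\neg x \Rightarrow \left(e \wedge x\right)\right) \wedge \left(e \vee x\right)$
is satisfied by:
  {e: True, x: True}


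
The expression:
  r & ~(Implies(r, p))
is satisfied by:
  {r: True, p: False}


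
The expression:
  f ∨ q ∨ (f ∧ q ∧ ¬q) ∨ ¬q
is always true.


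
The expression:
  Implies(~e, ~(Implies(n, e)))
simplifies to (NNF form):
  e | n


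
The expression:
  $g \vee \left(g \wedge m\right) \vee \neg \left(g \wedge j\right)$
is always true.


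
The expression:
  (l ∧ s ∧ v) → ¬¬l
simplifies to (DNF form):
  True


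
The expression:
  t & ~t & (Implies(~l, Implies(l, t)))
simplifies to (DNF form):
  False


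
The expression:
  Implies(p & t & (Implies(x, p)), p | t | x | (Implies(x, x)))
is always true.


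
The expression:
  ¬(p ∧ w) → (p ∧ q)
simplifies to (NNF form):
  p ∧ (q ∨ w)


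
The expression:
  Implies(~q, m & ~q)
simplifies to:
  m | q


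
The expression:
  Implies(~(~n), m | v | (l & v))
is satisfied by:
  {m: True, v: True, n: False}
  {m: True, v: False, n: False}
  {v: True, m: False, n: False}
  {m: False, v: False, n: False}
  {n: True, m: True, v: True}
  {n: True, m: True, v: False}
  {n: True, v: True, m: False}


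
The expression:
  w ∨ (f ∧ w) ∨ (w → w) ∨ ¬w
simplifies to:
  True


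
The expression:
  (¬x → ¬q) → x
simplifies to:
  q ∨ x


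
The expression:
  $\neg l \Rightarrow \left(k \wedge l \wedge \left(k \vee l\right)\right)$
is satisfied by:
  {l: True}


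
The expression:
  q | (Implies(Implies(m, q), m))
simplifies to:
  m | q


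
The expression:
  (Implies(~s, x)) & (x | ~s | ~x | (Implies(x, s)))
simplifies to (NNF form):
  s | x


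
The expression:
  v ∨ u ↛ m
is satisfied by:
  {v: True, u: True, m: False}
  {v: True, m: False, u: False}
  {v: True, u: True, m: True}
  {v: True, m: True, u: False}
  {u: True, m: False, v: False}


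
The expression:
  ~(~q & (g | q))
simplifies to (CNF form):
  q | ~g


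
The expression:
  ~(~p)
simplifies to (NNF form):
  p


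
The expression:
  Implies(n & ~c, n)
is always true.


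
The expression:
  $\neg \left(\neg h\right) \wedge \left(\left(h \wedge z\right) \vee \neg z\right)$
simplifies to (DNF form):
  $h$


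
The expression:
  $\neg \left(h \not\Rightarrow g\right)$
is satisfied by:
  {g: True, h: False}
  {h: False, g: False}
  {h: True, g: True}


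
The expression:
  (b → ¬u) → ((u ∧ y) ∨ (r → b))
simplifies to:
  b ∨ (u ∧ y) ∨ ¬r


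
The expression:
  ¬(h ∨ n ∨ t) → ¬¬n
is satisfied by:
  {n: True, t: True, h: True}
  {n: True, t: True, h: False}
  {n: True, h: True, t: False}
  {n: True, h: False, t: False}
  {t: True, h: True, n: False}
  {t: True, h: False, n: False}
  {h: True, t: False, n: False}


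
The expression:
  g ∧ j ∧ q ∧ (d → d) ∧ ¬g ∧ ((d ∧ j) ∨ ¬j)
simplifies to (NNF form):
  False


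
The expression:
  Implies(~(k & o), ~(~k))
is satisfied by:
  {k: True}


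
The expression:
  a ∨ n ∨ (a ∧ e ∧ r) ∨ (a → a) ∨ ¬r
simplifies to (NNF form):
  True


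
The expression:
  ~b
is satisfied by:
  {b: False}


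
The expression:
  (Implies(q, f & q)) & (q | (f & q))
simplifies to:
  f & q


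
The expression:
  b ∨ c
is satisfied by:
  {b: True, c: True}
  {b: True, c: False}
  {c: True, b: False}


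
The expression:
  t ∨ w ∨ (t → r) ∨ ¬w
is always true.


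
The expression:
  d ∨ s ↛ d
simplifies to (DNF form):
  d ∨ s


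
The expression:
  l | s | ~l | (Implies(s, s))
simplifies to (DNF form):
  True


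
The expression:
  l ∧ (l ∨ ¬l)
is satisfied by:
  {l: True}


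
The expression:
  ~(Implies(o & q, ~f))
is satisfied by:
  {f: True, o: True, q: True}


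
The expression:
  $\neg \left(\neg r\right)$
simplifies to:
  $r$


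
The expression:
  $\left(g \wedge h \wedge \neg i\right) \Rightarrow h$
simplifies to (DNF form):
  $\text{True}$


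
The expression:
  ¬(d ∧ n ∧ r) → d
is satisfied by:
  {d: True}


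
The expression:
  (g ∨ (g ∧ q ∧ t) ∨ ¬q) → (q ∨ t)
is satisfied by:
  {t: True, q: True}
  {t: True, q: False}
  {q: True, t: False}


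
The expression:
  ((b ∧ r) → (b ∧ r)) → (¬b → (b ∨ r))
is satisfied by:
  {r: True, b: True}
  {r: True, b: False}
  {b: True, r: False}


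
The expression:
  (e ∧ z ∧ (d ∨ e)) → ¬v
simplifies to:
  ¬e ∨ ¬v ∨ ¬z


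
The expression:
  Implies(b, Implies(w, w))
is always true.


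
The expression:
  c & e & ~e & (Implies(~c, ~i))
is never true.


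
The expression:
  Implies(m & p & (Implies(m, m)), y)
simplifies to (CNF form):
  y | ~m | ~p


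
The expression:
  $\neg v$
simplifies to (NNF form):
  $\neg v$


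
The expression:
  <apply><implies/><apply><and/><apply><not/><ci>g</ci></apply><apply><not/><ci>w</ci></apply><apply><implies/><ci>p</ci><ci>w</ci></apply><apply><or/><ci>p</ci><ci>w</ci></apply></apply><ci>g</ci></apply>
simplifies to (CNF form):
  <true/>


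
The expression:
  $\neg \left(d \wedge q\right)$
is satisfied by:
  {q: False, d: False}
  {d: True, q: False}
  {q: True, d: False}


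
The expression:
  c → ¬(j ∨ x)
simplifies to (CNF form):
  (¬c ∨ ¬j) ∧ (¬c ∨ ¬x)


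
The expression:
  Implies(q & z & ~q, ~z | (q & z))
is always true.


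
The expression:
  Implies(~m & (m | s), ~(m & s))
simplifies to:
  True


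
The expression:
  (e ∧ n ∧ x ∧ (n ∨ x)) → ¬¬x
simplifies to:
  True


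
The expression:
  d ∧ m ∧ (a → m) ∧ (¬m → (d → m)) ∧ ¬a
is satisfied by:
  {m: True, d: True, a: False}


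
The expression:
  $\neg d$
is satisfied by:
  {d: False}


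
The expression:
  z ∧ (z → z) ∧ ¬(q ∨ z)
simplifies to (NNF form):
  False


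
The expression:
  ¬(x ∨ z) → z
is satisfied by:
  {x: True, z: True}
  {x: True, z: False}
  {z: True, x: False}


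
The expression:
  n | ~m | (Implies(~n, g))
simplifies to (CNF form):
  g | n | ~m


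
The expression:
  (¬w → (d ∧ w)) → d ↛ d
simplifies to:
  ¬w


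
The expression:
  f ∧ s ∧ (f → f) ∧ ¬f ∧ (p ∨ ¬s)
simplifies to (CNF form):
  False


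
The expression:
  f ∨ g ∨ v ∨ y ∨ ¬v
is always true.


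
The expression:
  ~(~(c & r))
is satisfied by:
  {r: True, c: True}


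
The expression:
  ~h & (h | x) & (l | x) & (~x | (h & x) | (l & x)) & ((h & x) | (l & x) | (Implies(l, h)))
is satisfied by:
  {x: True, l: True, h: False}


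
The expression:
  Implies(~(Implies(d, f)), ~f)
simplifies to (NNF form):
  True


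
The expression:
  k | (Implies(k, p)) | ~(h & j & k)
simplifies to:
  True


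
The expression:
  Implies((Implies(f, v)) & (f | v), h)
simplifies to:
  h | ~v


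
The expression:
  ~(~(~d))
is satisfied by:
  {d: False}


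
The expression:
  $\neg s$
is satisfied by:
  {s: False}


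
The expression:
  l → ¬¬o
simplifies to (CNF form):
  o ∨ ¬l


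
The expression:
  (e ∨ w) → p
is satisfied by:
  {p: True, w: False, e: False}
  {p: True, e: True, w: False}
  {p: True, w: True, e: False}
  {p: True, e: True, w: True}
  {e: False, w: False, p: False}


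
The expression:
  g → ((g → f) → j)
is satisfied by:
  {j: True, g: False, f: False}
  {j: False, g: False, f: False}
  {f: True, j: True, g: False}
  {f: True, j: False, g: False}
  {g: True, j: True, f: False}
  {g: True, j: False, f: False}
  {g: True, f: True, j: True}


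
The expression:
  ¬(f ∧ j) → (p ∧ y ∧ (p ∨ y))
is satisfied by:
  {y: True, j: True, p: True, f: True}
  {y: True, j: True, p: True, f: False}
  {y: True, j: True, f: True, p: False}
  {y: True, p: True, f: True, j: False}
  {y: True, p: True, f: False, j: False}
  {j: True, f: True, p: True, y: False}
  {j: True, f: True, p: False, y: False}


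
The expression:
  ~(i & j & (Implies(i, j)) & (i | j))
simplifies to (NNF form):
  ~i | ~j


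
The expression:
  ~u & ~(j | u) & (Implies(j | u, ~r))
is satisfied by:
  {u: False, j: False}


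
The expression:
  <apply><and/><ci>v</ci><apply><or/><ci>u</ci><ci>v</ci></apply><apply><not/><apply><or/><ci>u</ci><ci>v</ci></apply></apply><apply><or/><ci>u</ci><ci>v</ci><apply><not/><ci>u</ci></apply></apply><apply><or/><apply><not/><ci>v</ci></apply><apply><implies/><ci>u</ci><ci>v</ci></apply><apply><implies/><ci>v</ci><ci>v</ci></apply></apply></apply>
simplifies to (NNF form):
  <false/>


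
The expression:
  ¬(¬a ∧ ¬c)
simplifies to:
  a ∨ c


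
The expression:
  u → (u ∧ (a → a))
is always true.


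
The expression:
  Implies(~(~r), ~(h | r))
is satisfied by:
  {r: False}


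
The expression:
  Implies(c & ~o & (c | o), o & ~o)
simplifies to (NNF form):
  o | ~c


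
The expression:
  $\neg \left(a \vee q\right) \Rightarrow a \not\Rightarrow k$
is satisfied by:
  {a: True, q: True}
  {a: True, q: False}
  {q: True, a: False}


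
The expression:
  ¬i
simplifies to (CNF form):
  ¬i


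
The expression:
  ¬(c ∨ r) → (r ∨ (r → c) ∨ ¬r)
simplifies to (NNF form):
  True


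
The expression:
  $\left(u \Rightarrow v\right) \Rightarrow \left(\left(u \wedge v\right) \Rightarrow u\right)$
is always true.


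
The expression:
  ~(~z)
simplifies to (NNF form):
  z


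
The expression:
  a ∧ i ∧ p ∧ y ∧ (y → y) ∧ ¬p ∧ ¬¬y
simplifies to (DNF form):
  False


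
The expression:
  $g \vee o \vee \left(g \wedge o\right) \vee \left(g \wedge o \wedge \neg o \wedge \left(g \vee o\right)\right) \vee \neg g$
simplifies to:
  $\text{True}$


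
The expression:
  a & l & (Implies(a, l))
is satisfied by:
  {a: True, l: True}


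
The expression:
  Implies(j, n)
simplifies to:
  n | ~j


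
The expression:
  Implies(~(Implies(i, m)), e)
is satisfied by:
  {m: True, e: True, i: False}
  {m: True, e: False, i: False}
  {e: True, m: False, i: False}
  {m: False, e: False, i: False}
  {i: True, m: True, e: True}
  {i: True, m: True, e: False}
  {i: True, e: True, m: False}


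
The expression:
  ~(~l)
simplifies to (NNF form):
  l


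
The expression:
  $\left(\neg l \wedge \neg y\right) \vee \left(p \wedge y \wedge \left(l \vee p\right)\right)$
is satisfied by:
  {p: True, y: False, l: False}
  {y: False, l: False, p: False}
  {p: True, y: True, l: False}
  {p: True, l: True, y: True}


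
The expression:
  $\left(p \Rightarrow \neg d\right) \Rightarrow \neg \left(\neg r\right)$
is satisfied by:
  {r: True, d: True, p: True}
  {r: True, d: True, p: False}
  {r: True, p: True, d: False}
  {r: True, p: False, d: False}
  {d: True, p: True, r: False}


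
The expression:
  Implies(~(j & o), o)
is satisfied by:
  {o: True}


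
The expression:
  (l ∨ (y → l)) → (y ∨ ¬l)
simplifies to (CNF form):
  y ∨ ¬l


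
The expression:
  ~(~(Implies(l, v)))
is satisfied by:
  {v: True, l: False}
  {l: False, v: False}
  {l: True, v: True}


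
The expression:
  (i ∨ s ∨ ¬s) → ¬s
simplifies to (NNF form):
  ¬s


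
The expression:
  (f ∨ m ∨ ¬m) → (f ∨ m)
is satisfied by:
  {m: True, f: True}
  {m: True, f: False}
  {f: True, m: False}


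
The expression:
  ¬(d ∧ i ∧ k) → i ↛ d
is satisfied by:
  {i: True, k: True, d: False}
  {i: True, k: False, d: False}
  {i: True, d: True, k: True}


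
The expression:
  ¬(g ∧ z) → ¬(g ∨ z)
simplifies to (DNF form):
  (g ∧ z) ∨ (¬g ∧ ¬z)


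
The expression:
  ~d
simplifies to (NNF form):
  ~d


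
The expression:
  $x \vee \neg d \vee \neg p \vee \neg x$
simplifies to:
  $\text{True}$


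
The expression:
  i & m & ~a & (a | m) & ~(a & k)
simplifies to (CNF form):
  i & m & ~a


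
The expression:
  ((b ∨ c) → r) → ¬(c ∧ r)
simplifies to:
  ¬c ∨ ¬r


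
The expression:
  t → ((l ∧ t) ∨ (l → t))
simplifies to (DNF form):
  True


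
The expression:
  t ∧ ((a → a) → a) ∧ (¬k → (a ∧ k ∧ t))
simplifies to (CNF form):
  a ∧ k ∧ t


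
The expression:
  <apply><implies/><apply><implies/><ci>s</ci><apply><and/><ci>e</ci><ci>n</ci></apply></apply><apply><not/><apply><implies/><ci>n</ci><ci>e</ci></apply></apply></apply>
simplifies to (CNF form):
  <apply><and/><apply><or/><ci>n</ci><ci>s</ci></apply><apply><or/><ci>n</ci><apply><not/><ci>n</ci></apply></apply><apply><or/><ci>s</ci><apply><not/><ci>e</ci></apply></apply><apply><or/><apply><not/><ci>e</ci></apply><apply><not/><ci>n</ci></apply></apply></apply>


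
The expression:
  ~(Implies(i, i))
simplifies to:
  False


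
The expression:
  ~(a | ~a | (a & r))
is never true.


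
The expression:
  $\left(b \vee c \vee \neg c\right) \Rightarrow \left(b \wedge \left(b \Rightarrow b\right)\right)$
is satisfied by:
  {b: True}


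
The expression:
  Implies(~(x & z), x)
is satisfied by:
  {x: True}


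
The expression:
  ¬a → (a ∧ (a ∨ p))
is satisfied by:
  {a: True}


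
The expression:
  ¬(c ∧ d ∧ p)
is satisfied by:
  {p: False, c: False, d: False}
  {d: True, p: False, c: False}
  {c: True, p: False, d: False}
  {d: True, c: True, p: False}
  {p: True, d: False, c: False}
  {d: True, p: True, c: False}
  {c: True, p: True, d: False}


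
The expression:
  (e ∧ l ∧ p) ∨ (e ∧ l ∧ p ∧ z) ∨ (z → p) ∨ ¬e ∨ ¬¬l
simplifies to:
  l ∨ p ∨ ¬e ∨ ¬z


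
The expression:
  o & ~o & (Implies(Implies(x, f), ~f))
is never true.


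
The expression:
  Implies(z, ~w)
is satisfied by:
  {w: False, z: False}
  {z: True, w: False}
  {w: True, z: False}


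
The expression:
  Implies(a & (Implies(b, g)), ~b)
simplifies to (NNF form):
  ~a | ~b | ~g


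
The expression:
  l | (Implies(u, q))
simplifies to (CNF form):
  l | q | ~u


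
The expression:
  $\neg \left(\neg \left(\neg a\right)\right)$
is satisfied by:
  {a: False}


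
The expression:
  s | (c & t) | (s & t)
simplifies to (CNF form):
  (c | s) & (s | t)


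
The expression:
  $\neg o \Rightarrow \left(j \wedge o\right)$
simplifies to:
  $o$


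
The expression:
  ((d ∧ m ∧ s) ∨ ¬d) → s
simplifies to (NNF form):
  d ∨ s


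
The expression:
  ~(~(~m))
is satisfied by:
  {m: False}


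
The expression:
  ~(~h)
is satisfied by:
  {h: True}


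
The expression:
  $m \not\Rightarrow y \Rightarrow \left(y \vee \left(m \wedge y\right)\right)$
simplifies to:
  $y \vee \neg m$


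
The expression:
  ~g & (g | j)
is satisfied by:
  {j: True, g: False}


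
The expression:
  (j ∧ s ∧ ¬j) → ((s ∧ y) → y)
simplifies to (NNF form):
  True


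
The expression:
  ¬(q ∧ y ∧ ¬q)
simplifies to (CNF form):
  True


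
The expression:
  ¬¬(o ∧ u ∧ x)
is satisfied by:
  {u: True, x: True, o: True}


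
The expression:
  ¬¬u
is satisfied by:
  {u: True}


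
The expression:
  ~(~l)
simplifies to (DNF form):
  l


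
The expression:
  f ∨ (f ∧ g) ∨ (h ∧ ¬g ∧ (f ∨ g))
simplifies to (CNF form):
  f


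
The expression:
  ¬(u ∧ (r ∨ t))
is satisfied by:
  {r: False, u: False, t: False}
  {t: True, r: False, u: False}
  {r: True, t: False, u: False}
  {t: True, r: True, u: False}
  {u: True, t: False, r: False}


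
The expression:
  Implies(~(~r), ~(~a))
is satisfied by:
  {a: True, r: False}
  {r: False, a: False}
  {r: True, a: True}


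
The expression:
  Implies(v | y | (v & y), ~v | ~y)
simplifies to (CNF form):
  ~v | ~y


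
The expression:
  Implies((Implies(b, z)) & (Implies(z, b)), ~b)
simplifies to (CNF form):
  ~b | ~z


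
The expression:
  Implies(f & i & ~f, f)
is always true.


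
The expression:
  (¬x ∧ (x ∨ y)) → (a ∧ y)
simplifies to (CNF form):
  a ∨ x ∨ ¬y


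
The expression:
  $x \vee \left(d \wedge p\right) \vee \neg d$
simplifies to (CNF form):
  $p \vee x \vee \neg d$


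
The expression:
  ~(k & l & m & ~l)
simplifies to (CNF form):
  True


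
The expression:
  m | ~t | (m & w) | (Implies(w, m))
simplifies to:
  m | ~t | ~w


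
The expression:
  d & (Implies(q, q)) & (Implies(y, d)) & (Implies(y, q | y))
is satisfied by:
  {d: True}


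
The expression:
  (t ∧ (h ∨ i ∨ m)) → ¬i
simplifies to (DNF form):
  ¬i ∨ ¬t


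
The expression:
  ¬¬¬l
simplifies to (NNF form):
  ¬l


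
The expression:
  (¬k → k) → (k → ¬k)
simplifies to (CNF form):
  ¬k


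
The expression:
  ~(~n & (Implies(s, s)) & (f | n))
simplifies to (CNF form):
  n | ~f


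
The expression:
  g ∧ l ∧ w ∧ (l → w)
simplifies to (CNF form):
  g ∧ l ∧ w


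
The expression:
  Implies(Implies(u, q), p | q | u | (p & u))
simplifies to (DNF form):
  p | q | u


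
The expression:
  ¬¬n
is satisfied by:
  {n: True}


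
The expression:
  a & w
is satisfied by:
  {a: True, w: True}


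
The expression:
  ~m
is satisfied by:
  {m: False}


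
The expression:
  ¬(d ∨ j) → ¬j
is always true.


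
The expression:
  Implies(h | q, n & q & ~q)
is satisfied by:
  {q: False, h: False}


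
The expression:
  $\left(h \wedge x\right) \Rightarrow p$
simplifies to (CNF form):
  $p \vee \neg h \vee \neg x$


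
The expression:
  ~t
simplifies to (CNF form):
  ~t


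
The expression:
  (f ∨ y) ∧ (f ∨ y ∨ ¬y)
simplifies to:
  f ∨ y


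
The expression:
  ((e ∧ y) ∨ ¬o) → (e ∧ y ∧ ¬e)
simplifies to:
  o ∧ (¬e ∨ ¬y)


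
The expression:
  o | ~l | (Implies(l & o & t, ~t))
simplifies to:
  True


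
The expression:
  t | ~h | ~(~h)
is always true.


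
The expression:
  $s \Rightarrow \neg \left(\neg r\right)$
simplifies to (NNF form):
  $r \vee \neg s$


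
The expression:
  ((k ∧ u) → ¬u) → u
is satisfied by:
  {u: True}


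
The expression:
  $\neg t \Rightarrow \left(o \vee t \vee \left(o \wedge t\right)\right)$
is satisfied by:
  {t: True, o: True}
  {t: True, o: False}
  {o: True, t: False}


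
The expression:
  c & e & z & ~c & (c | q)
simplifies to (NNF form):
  False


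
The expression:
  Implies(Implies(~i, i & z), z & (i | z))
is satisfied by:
  {z: True, i: False}
  {i: False, z: False}
  {i: True, z: True}


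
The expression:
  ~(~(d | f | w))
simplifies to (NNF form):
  d | f | w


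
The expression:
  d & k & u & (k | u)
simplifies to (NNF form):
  d & k & u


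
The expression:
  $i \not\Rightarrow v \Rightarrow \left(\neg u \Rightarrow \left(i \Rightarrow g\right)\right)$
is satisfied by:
  {v: True, u: True, g: True, i: False}
  {v: True, u: True, g: False, i: False}
  {v: True, g: True, u: False, i: False}
  {v: True, g: False, u: False, i: False}
  {u: True, g: True, v: False, i: False}
  {u: True, g: False, v: False, i: False}
  {g: True, v: False, u: False, i: False}
  {g: False, v: False, u: False, i: False}
  {i: True, v: True, u: True, g: True}
  {i: True, v: True, u: True, g: False}
  {i: True, v: True, g: True, u: False}
  {i: True, v: True, g: False, u: False}
  {i: True, u: True, g: True, v: False}
  {i: True, u: True, g: False, v: False}
  {i: True, g: True, u: False, v: False}


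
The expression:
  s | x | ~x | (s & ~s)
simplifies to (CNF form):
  True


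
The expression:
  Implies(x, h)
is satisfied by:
  {h: True, x: False}
  {x: False, h: False}
  {x: True, h: True}


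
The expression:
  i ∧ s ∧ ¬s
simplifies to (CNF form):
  False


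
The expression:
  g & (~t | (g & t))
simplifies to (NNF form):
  g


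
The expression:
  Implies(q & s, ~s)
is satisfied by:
  {s: False, q: False}
  {q: True, s: False}
  {s: True, q: False}


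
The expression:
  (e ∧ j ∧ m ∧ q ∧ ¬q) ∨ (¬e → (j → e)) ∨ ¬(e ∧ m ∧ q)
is always true.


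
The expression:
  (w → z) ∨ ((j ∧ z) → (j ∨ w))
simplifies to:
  True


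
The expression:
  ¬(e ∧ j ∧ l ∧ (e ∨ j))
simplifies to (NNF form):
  ¬e ∨ ¬j ∨ ¬l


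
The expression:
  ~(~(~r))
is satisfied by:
  {r: False}


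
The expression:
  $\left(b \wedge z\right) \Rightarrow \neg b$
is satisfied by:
  {z: False, b: False}
  {b: True, z: False}
  {z: True, b: False}


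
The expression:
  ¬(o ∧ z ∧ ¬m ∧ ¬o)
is always true.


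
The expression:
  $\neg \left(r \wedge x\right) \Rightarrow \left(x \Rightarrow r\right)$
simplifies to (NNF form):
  $r \vee \neg x$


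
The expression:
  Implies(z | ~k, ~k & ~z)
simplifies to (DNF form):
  ~z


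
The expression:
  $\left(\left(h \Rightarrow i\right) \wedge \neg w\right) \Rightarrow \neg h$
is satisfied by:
  {w: True, h: False, i: False}
  {h: False, i: False, w: False}
  {i: True, w: True, h: False}
  {i: True, h: False, w: False}
  {w: True, h: True, i: False}
  {h: True, w: False, i: False}
  {i: True, h: True, w: True}


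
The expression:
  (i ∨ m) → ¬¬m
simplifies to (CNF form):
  m ∨ ¬i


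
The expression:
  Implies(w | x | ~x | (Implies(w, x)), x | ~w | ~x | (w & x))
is always true.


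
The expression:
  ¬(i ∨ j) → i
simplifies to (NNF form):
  i ∨ j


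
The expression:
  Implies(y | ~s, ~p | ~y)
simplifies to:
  ~p | ~y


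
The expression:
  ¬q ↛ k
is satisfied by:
  {k: True, q: False}
  {q: False, k: False}
  {q: True, k: True}


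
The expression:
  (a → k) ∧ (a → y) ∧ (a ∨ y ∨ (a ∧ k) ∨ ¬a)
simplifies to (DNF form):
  (k ∧ y) ∨ ¬a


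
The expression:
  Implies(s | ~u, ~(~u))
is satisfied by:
  {u: True}
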